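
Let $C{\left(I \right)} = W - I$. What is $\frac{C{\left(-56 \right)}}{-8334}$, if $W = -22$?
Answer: $- \frac{17}{4167} \approx -0.0040797$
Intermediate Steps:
$C{\left(I \right)} = -22 - I$
$\frac{C{\left(-56 \right)}}{-8334} = \frac{-22 - -56}{-8334} = \left(-22 + 56\right) \left(- \frac{1}{8334}\right) = 34 \left(- \frac{1}{8334}\right) = - \frac{17}{4167}$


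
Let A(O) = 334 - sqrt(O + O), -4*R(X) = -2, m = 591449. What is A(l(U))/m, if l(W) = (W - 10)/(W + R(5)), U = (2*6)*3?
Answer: 334/591449 - 2*sqrt(1898)/43175777 ≈ 0.00056270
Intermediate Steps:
U = 36 (U = 12*3 = 36)
R(X) = 1/2 (R(X) = -1/4*(-2) = 1/2)
l(W) = (-10 + W)/(1/2 + W) (l(W) = (W - 10)/(W + 1/2) = (-10 + W)/(1/2 + W))
A(O) = 334 - sqrt(2)*sqrt(O) (A(O) = 334 - sqrt(2*O) = 334 - sqrt(2)*sqrt(O))
A(l(U))/m = (334 - sqrt(2)*sqrt(2*(-10 + 36)/(1 + 2*36)))/591449 = (334 - sqrt(2)*sqrt(2*26/(1 + 72)))*(1/591449) = (334 - sqrt(2)*sqrt(2*26/73))*(1/591449) = (334 - sqrt(2)*sqrt(2*(1/73)*26))*(1/591449) = (334 - sqrt(2)*sqrt(52/73))*(1/591449) = (334 - sqrt(2)*2*sqrt(949)/73)*(1/591449) = (334 - 2*sqrt(1898)/73)*(1/591449) = 334/591449 - 2*sqrt(1898)/43175777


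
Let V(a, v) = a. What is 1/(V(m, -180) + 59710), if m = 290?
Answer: 1/60000 ≈ 1.6667e-5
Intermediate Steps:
1/(V(m, -180) + 59710) = 1/(290 + 59710) = 1/60000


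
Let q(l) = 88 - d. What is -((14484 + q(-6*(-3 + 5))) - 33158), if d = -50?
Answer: 18536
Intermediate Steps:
q(l) = 138 (q(l) = 88 - 1*(-50) = 88 + 50 = 138)
-((14484 + q(-6*(-3 + 5))) - 33158) = -((14484 + 138) - 33158) = -(14622 - 33158) = -1*(-18536) = 18536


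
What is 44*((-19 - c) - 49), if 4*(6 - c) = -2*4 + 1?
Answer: -3333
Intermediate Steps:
c = 31/4 (c = 6 - (-2*4 + 1)/4 = 6 - (-8 + 1)/4 = 6 - ¼*(-7) = 6 + 7/4 = 31/4 ≈ 7.7500)
44*((-19 - c) - 49) = 44*((-19 - 1*31/4) - 49) = 44*((-19 - 31/4) - 49) = 44*(-107/4 - 49) = 44*(-303/4) = -3333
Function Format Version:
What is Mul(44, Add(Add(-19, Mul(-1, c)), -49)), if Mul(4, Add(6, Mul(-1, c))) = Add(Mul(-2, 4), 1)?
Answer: -3333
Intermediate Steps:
c = Rational(31, 4) (c = Add(6, Mul(Rational(-1, 4), Add(Mul(-2, 4), 1))) = Add(6, Mul(Rational(-1, 4), Add(-8, 1))) = Add(6, Mul(Rational(-1, 4), -7)) = Add(6, Rational(7, 4)) = Rational(31, 4) ≈ 7.7500)
Mul(44, Add(Add(-19, Mul(-1, c)), -49)) = Mul(44, Add(Add(-19, Mul(-1, Rational(31, 4))), -49)) = Mul(44, Add(Add(-19, Rational(-31, 4)), -49)) = Mul(44, Add(Rational(-107, 4), -49)) = Mul(44, Rational(-303, 4)) = -3333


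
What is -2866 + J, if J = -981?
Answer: -3847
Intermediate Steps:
-2866 + J = -2866 - 981 = -3847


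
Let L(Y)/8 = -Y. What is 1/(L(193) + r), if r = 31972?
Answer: 1/30428 ≈ 3.2864e-5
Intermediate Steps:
L(Y) = -8*Y (L(Y) = 8*(-Y) = -8*Y)
1/(L(193) + r) = 1/(-8*193 + 31972) = 1/(-1544 + 31972) = 1/30428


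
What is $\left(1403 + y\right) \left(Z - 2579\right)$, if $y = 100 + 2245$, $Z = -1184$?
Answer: $-14103724$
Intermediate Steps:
$y = 2345$
$\left(1403 + y\right) \left(Z - 2579\right) = \left(1403 + 2345\right) \left(-1184 - 2579\right) = 3748 \left(-3763\right) = -14103724$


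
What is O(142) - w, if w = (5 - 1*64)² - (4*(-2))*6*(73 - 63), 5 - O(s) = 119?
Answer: -4075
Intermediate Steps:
O(s) = -114 (O(s) = 5 - 1*119 = 5 - 119 = -114)
w = 3961 (w = (5 - 64)² - (-8*6)*10 = (-59)² - (-48)*10 = 3481 - 1*(-480) = 3481 + 480 = 3961)
O(142) - w = -114 - 1*3961 = -114 - 3961 = -4075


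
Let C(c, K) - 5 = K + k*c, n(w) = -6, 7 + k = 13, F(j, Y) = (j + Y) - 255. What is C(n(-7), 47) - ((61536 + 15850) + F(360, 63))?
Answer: -77538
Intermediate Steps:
F(j, Y) = -255 + Y + j (F(j, Y) = (Y + j) - 255 = -255 + Y + j)
k = 6 (k = -7 + 13 = 6)
C(c, K) = 5 + K + 6*c (C(c, K) = 5 + (K + 6*c) = 5 + K + 6*c)
C(n(-7), 47) - ((61536 + 15850) + F(360, 63)) = (5 + 47 + 6*(-6)) - ((61536 + 15850) + (-255 + 63 + 360)) = (5 + 47 - 36) - (77386 + 168) = 16 - 1*77554 = 16 - 77554 = -77538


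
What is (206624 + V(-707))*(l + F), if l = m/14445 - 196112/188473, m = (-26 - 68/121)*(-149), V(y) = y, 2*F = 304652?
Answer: 3444251530065611356972/109807196895 ≈ 3.1366e+10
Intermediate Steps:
F = 152326 (F = (1/2)*304652 = 152326)
m = 478886/121 (m = (-26 - 68*1/121)*(-149) = (-26 - 68/121)*(-149) = -3214/121*(-149) = 478886/121 ≈ 3957.7)
l = -252516297562/329421590685 (l = (478886/121)/14445 - 196112/188473 = (478886/121)*(1/14445) - 196112*1/188473 = 478886/1747845 - 196112/188473 = -252516297562/329421590685 ≈ -0.76654)
(206624 + V(-707))*(l + F) = (206624 - 707)*(-252516297562/329421590685 + 152326) = 205917*(50179220706385748/329421590685) = 3444251530065611356972/109807196895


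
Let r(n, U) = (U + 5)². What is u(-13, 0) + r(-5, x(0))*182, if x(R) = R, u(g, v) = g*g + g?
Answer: 4706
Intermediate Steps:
u(g, v) = g + g² (u(g, v) = g² + g = g + g²)
r(n, U) = (5 + U)²
u(-13, 0) + r(-5, x(0))*182 = -13*(1 - 13) + (5 + 0)²*182 = -13*(-12) + 5²*182 = 156 + 25*182 = 156 + 4550 = 4706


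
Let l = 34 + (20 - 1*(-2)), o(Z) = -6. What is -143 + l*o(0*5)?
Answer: -479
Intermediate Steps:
l = 56 (l = 34 + (20 + 2) = 34 + 22 = 56)
-143 + l*o(0*5) = -143 + 56*(-6) = -143 - 336 = -479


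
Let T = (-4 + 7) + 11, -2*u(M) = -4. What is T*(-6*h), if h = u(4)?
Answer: -168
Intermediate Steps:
u(M) = 2 (u(M) = -½*(-4) = 2)
h = 2
T = 14 (T = 3 + 11 = 14)
T*(-6*h) = 14*(-6*2) = 14*(-12) = -168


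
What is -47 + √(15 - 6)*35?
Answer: 58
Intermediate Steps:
-47 + √(15 - 6)*35 = -47 + √9*35 = -47 + 3*35 = -47 + 105 = 58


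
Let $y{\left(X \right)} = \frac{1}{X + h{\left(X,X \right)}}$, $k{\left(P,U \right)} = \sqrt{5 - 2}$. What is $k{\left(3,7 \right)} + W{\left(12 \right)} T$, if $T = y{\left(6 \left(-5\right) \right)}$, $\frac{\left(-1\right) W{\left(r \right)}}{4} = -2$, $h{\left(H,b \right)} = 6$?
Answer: $- \frac{1}{3} + \sqrt{3} \approx 1.3987$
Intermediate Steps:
$k{\left(P,U \right)} = \sqrt{3}$
$W{\left(r \right)} = 8$ ($W{\left(r \right)} = \left(-4\right) \left(-2\right) = 8$)
$y{\left(X \right)} = \frac{1}{6 + X}$ ($y{\left(X \right)} = \frac{1}{X + 6} = \frac{1}{6 + X}$)
$T = - \frac{1}{24}$ ($T = \frac{1}{6 + 6 \left(-5\right)} = \frac{1}{6 - 30} = \frac{1}{-24} = - \frac{1}{24} \approx -0.041667$)
$k{\left(3,7 \right)} + W{\left(12 \right)} T = \sqrt{3} + 8 \left(- \frac{1}{24}\right) = \sqrt{3} - \frac{1}{3} = - \frac{1}{3} + \sqrt{3}$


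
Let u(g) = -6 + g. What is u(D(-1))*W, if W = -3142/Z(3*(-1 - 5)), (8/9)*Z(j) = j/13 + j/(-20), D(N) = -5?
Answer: -35944480/567 ≈ -63394.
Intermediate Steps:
Z(j) = 63*j/2080 (Z(j) = 9*(j/13 + j/(-20))/8 = 9*(j*(1/13) + j*(-1/20))/8 = 9*(j/13 - j/20)/8 = 9*(7*j/260)/8 = 63*j/2080)
W = 3267680/567 (W = -3142*2080/(189*(-1 - 5)) = -3142/(63*(3*(-6))/2080) = -3142/((63/2080)*(-18)) = -3142/(-567/1040) = -3142*(-1040/567) = 3267680/567 ≈ 5763.1)
u(D(-1))*W = (-6 - 5)*(3267680/567) = -11*3267680/567 = -35944480/567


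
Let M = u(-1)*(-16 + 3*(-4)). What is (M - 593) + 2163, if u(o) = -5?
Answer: 1710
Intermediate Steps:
M = 140 (M = -5*(-16 + 3*(-4)) = -5*(-16 - 12) = -5*(-28) = 140)
(M - 593) + 2163 = (140 - 593) + 2163 = -453 + 2163 = 1710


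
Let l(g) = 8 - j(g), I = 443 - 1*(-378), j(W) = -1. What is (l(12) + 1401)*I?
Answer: 1157610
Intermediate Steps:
I = 821 (I = 443 + 378 = 821)
l(g) = 9 (l(g) = 8 - 1*(-1) = 8 + 1 = 9)
(l(12) + 1401)*I = (9 + 1401)*821 = 1410*821 = 1157610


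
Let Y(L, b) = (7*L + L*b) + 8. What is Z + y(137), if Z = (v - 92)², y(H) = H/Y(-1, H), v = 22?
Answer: 666263/136 ≈ 4899.0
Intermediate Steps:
Y(L, b) = 8 + 7*L + L*b
y(H) = H/(1 - H) (y(H) = H/(8 + 7*(-1) - H) = H/(8 - 7 - H) = H/(1 - H))
Z = 4900 (Z = (22 - 92)² = (-70)² = 4900)
Z + y(137) = 4900 - 1*137/(-1 + 137) = 4900 - 1*137/136 = 4900 - 1*137*1/136 = 4900 - 137/136 = 666263/136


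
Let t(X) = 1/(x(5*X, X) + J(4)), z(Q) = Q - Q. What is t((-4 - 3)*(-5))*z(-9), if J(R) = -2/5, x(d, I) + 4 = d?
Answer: 0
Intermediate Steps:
x(d, I) = -4 + d
J(R) = -⅖ (J(R) = -2*⅕ = -⅖)
z(Q) = 0
t(X) = 1/(-22/5 + 5*X) (t(X) = 1/((-4 + 5*X) - ⅖) = 1/(-22/5 + 5*X))
t((-4 - 3)*(-5))*z(-9) = (5/(-22 + 25*((-4 - 3)*(-5))))*0 = (5/(-22 + 25*(-7*(-5))))*0 = (5/(-22 + 25*35))*0 = (5/(-22 + 875))*0 = (5/853)*0 = 0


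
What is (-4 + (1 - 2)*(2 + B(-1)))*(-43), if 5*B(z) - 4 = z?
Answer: 1419/5 ≈ 283.80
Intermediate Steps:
B(z) = ⅘ + z/5
(-4 + (1 - 2)*(2 + B(-1)))*(-43) = (-4 + (1 - 2)*(2 + (⅘ + (⅕)*(-1))))*(-43) = (-4 - (2 + (⅘ - ⅕)))*(-43) = (-4 - (2 + ⅗))*(-43) = (-4 - 1*13/5)*(-43) = (-4 - 13/5)*(-43) = -33/5*(-43) = 1419/5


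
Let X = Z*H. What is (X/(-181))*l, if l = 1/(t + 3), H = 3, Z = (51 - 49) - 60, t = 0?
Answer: 58/181 ≈ 0.32044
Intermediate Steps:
Z = -58 (Z = 2 - 60 = -58)
X = -174 (X = -58*3 = -174)
l = 1/3 (l = 1/(0 + 3) = 1/3 ≈ 0.33333)
(X/(-181))*l = -174/(-181)*(1/3) = -174*(-1/181)*(1/3) = (174/181)*(1/3) = 58/181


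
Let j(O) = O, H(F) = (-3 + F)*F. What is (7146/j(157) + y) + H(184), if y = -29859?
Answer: 548011/157 ≈ 3490.5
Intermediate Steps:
H(F) = F*(-3 + F)
(7146/j(157) + y) + H(184) = (7146/157 - 29859) + 184*(-3 + 184) = (7146*(1/157) - 29859) + 184*181 = (7146/157 - 29859) + 33304 = -4680717/157 + 33304 = 548011/157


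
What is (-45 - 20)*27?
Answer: -1755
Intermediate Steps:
(-45 - 20)*27 = -65*27 = -1755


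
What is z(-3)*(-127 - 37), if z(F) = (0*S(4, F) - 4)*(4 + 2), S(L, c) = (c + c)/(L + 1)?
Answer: 3936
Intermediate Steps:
S(L, c) = 2*c/(1 + L) (S(L, c) = (2*c)/(1 + L) = 2*c/(1 + L))
z(F) = -24 (z(F) = (0*(2*F/(1 + 4)) - 4)*(4 + 2) = (0*(2*F/5) - 4)*6 = (0 - 4)*6 = -4*6 = -24)
z(-3)*(-127 - 37) = -24*(-127 - 37) = -24*(-164) = 3936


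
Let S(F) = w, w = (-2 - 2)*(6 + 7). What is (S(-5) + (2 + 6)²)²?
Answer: 144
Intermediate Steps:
w = -52 (w = -4*13 = -52)
S(F) = -52
(S(-5) + (2 + 6)²)² = (-52 + (2 + 6)²)² = (-52 + 8²)² = (-52 + 64)² = 12² = 144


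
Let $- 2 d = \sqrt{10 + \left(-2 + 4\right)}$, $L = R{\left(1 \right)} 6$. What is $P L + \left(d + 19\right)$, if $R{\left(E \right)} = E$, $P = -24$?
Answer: $-125 - \sqrt{3} \approx -126.73$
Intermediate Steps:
$L = 6$ ($L = 1 \cdot 6 = 6$)
$d = - \sqrt{3}$ ($d = - \frac{\sqrt{10 + \left(-2 + 4\right)}}{2} = - \frac{\sqrt{10 + 2}}{2} = - \frac{\sqrt{12}}{2} = - \frac{2 \sqrt{3}}{2} = - \sqrt{3} \approx -1.732$)
$P L + \left(d + 19\right) = \left(-24\right) 6 + \left(- \sqrt{3} + 19\right) = -144 + \left(19 - \sqrt{3}\right) = -125 - \sqrt{3}$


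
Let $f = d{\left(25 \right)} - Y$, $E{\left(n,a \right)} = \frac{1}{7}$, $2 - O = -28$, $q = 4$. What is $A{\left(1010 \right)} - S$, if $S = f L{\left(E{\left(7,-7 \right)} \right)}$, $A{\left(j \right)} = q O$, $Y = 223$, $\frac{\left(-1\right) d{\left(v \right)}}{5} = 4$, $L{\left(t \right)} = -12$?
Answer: $-2796$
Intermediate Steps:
$O = 30$ ($O = 2 - -28 = 2 + 28 = 30$)
$E{\left(n,a \right)} = \frac{1}{7}$
$d{\left(v \right)} = -20$ ($d{\left(v \right)} = \left(-5\right) 4 = -20$)
$A{\left(j \right)} = 120$ ($A{\left(j \right)} = 4 \cdot 30 = 120$)
$f = -243$ ($f = -20 - 223 = -243$)
$S = 2916$ ($S = \left(-243\right) \left(-12\right) = 2916$)
$A{\left(1010 \right)} - S = 120 - 2916 = -2796$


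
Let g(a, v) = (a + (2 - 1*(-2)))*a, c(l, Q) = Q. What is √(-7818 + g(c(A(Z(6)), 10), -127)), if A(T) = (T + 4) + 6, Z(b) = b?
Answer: I*√7678 ≈ 87.624*I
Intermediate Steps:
A(T) = 10 + T (A(T) = (4 + T) + 6 = 10 + T)
g(a, v) = a*(4 + a) (g(a, v) = (a + (2 + 2))*a = (a + 4)*a = (4 + a)*a = a*(4 + a))
√(-7818 + g(c(A(Z(6)), 10), -127)) = √(-7818 + 10*(4 + 10)) = √(-7818 + 10*14) = √(-7818 + 140) = √(-7678) = I*√7678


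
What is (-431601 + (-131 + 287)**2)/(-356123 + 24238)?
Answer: 81453/66377 ≈ 1.2271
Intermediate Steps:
(-431601 + (-131 + 287)**2)/(-356123 + 24238) = (-431601 + 156**2)/(-331885) = (-431601 + 24336)*(-1/331885) = -407265*(-1/331885) = 81453/66377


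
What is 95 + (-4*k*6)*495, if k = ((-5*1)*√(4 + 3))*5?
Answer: 95 + 297000*√7 ≈ 7.8588e+5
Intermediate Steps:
k = -25*√7 (k = -5*√7*5 = -25*√7 ≈ -66.144)
95 + (-4*k*6)*495 = 95 + (-(-100)*√7*6)*495 = 95 + ((100*√7)*6)*495 = 95 + (600*√7)*495 = 95 + 297000*√7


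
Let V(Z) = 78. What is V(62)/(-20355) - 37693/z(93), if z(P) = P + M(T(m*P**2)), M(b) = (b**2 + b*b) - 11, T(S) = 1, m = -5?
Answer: -255749189/569940 ≈ -448.73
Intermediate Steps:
M(b) = -11 + 2*b**2 (M(b) = (b**2 + b**2) - 11 = 2*b**2 - 11 = -11 + 2*b**2)
z(P) = -9 + P (z(P) = P + (-11 + 2*1**2) = P + (-11 + 2*1) = P + (-11 + 2) = P - 9 = -9 + P)
V(62)/(-20355) - 37693/z(93) = 78/(-20355) - 37693/(-9 + 93) = 78*(-1/20355) - 37693/84 = -26/6785 - 37693*1/84 = -26/6785 - 37693/84 = -255749189/569940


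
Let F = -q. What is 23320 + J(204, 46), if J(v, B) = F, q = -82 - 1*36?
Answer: 23438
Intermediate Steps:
q = -118 (q = -82 - 36 = -118)
F = 118 (F = -1*(-118) = 118)
J(v, B) = 118
23320 + J(204, 46) = 23320 + 118 = 23438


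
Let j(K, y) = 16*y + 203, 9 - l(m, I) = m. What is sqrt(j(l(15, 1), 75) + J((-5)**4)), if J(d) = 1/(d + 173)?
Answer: sqrt(893436810)/798 ≈ 37.457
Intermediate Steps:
l(m, I) = 9 - m
j(K, y) = 203 + 16*y
J(d) = 1/(173 + d)
sqrt(j(l(15, 1), 75) + J((-5)**4)) = sqrt((203 + 16*75) + 1/(173 + (-5)**4)) = sqrt((203 + 1200) + 1/(173 + 625)) = sqrt(1403 + 1/798) = sqrt(1119595/798) = sqrt(893436810)/798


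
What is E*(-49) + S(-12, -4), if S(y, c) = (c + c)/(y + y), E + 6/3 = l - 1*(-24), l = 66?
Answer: -12935/3 ≈ -4311.7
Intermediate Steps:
E = 88 (E = -2 + (66 - 1*(-24)) = -2 + (66 + 24) = -2 + 90 = 88)
S(y, c) = c/y (S(y, c) = (2*c)/((2*y)) = (2*c)*(1/(2*y)) = c/y)
E*(-49) + S(-12, -4) = 88*(-49) - 4/(-12) = -4312 - 4*(-1/12) = -4312 + 1/3 = -12935/3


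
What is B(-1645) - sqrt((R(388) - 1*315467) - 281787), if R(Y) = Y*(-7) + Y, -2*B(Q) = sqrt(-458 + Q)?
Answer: I*(-sqrt(599582) - sqrt(2103)/2) ≈ -797.26*I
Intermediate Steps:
B(Q) = -sqrt(-458 + Q)/2
R(Y) = -6*Y (R(Y) = -7*Y + Y = -6*Y)
B(-1645) - sqrt((R(388) - 1*315467) - 281787) = -sqrt(-458 - 1645)/2 - sqrt((-6*388 - 1*315467) - 281787) = -I*sqrt(2103)/2 - sqrt((-2328 - 315467) - 281787) = -I*sqrt(2103)/2 - sqrt(-317795 - 281787) = -I*sqrt(2103)/2 - sqrt(-599582) = -I*sqrt(2103)/2 - I*sqrt(599582) = -I*sqrt(599582) - I*sqrt(2103)/2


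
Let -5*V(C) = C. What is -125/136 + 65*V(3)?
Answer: -5429/136 ≈ -39.919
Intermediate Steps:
V(C) = -C/5
-125/136 + 65*V(3) = -125/136 + 65*(-1/5*3) = -125*1/136 + 65*(-3/5) = -125/136 - 39 = -5429/136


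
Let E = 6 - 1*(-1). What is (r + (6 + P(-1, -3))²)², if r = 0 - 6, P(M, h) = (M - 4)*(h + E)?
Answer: 36100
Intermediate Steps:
E = 7 (E = 6 + 1 = 7)
P(M, h) = (-4 + M)*(7 + h) (P(M, h) = (M - 4)*(h + 7) = (-4 + M)*(7 + h))
r = -6
(r + (6 + P(-1, -3))²)² = (-6 + (6 + (-28 - 4*(-3) + 7*(-1) - 1*(-3)))²)² = (-6 + (6 + (-28 + 12 - 7 + 3))²)² = (-6 + (6 - 20)²)² = (-6 + (-14)²)² = (-6 + 196)² = 190² = 36100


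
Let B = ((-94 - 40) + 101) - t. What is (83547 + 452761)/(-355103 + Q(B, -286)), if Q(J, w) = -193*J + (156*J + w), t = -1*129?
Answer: -536308/358941 ≈ -1.4941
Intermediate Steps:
t = -129
B = 96 (B = ((-94 - 40) + 101) - 1*(-129) = (-134 + 101) + 129 = -33 + 129 = 96)
Q(J, w) = w - 37*J (Q(J, w) = -193*J + (w + 156*J) = w - 37*J)
(83547 + 452761)/(-355103 + Q(B, -286)) = (83547 + 452761)/(-355103 + (-286 - 37*96)) = 536308/(-355103 + (-286 - 3552)) = 536308/(-355103 - 3838) = 536308/(-358941) = 536308*(-1/358941) = -536308/358941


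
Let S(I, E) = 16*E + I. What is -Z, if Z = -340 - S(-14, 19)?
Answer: 630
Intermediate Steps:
S(I, E) = I + 16*E
Z = -630 (Z = -340 - (-14 + 16*19) = -340 - (-14 + 304) = -340 - 1*290 = -340 - 290 = -630)
-Z = -1*(-630) = 630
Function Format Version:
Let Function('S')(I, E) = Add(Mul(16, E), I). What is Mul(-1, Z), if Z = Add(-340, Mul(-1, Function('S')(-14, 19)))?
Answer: 630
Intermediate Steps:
Function('S')(I, E) = Add(I, Mul(16, E))
Z = -630 (Z = Add(-340, Mul(-1, Add(-14, Mul(16, 19)))) = Add(-340, Mul(-1, Add(-14, 304))) = Add(-340, Mul(-1, 290)) = Add(-340, -290) = -630)
Mul(-1, Z) = Mul(-1, -630) = 630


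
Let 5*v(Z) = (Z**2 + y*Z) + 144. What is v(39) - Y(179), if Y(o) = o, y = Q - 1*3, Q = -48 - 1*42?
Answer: -2857/5 ≈ -571.40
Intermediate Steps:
Q = -90 (Q = -48 - 42 = -90)
y = -93 (y = -90 - 1*3 = -90 - 3 = -93)
v(Z) = 144/5 - 93*Z/5 + Z**2/5 (v(Z) = ((Z**2 - 93*Z) + 144)/5 = (144 + Z**2 - 93*Z)/5 = 144/5 - 93*Z/5 + Z**2/5)
v(39) - Y(179) = (144/5 - 93/5*39 + (1/5)*39**2) - 1*179 = (144/5 - 3627/5 + (1/5)*1521) - 179 = (144/5 - 3627/5 + 1521/5) - 179 = -1962/5 - 179 = -2857/5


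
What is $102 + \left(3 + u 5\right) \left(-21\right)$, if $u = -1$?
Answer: $144$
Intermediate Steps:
$102 + \left(3 + u 5\right) \left(-21\right) = 102 + \left(3 - 5\right) \left(-21\right) = 102 - -42 = 102 + 42 = 144$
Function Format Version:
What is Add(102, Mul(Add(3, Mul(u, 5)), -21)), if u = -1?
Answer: 144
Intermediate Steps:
Add(102, Mul(Add(3, Mul(u, 5)), -21)) = Add(102, Mul(Add(3, Mul(-1, 5)), -21)) = Add(102, Mul(Add(3, -5), -21)) = Add(102, Mul(-2, -21)) = Add(102, 42) = 144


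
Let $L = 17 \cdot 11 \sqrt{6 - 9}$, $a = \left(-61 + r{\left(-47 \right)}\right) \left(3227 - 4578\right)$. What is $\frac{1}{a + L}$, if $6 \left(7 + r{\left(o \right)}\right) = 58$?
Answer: $\frac{709275}{55897724788} - \frac{1683 i \sqrt{3}}{55897724788} \approx 1.2689 \cdot 10^{-5} - 5.215 \cdot 10^{-8} i$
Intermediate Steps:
$r{\left(o \right)} = \frac{8}{3}$ ($r{\left(o \right)} = -7 + \frac{1}{6} \cdot 58 = -7 + \frac{29}{3} = \frac{8}{3}$)
$a = \frac{236425}{3}$ ($a = \left(-61 + \frac{8}{3}\right) \left(3227 - 4578\right) = \left(- \frac{175}{3}\right) \left(-1351\right) = \frac{236425}{3} \approx 78808.0$)
$L = 187 i \sqrt{3}$ ($L = 187 \sqrt{-3} = 187 i \sqrt{3} \approx 323.89 i$)
$\frac{1}{a + L} = \frac{1}{\frac{236425}{3} + 187 i \sqrt{3}}$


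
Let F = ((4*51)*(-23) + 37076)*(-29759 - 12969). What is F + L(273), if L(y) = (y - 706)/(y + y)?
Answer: -755502139825/546 ≈ -1.3837e+9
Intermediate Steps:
L(y) = (-706 + y)/(2*y) (L(y) = (-706 + y)/((2*y)) = (-706 + y)*(1/(2*y)) = (-706 + y)/(2*y))
F = -1383703552 (F = (204*(-23) + 37076)*(-42728) = (-4692 + 37076)*(-42728) = 32384*(-42728) = -1383703552)
F + L(273) = -1383703552 + (1/2)*(-706 + 273)/273 = -1383703552 + (1/2)*(1/273)*(-433) = -1383703552 - 433/546 = -755502139825/546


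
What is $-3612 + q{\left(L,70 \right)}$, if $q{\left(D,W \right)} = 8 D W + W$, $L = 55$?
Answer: $27258$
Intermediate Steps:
$q{\left(D,W \right)} = W + 8 D W$ ($q{\left(D,W \right)} = 8 D W + W = W + 8 D W$)
$-3612 + q{\left(L,70 \right)} = -3612 + 70 \left(1 + 8 \cdot 55\right) = -3612 + 70 \left(1 + 440\right) = -3612 + 70 \cdot 441 = -3612 + 30870 = 27258$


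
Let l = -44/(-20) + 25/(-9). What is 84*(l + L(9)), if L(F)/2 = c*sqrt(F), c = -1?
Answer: -8288/15 ≈ -552.53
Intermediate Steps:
l = -26/45 (l = -44*(-1/20) + 25*(-1/9) = 11/5 - 25/9 = -26/45 ≈ -0.57778)
L(F) = -2*sqrt(F) (L(F) = 2*(-sqrt(F)) = -2*sqrt(F))
84*(l + L(9)) = 84*(-26/45 - 2*sqrt(9)) = 84*(-26/45 - 2*3) = 84*(-26/45 - 6) = 84*(-296/45) = -8288/15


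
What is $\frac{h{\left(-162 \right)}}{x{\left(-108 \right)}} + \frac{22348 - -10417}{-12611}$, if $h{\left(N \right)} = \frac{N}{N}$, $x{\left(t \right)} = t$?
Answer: $- \frac{3551231}{1361988} \approx -2.6074$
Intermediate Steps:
$h{\left(N \right)} = 1$
$\frac{h{\left(-162 \right)}}{x{\left(-108 \right)}} + \frac{22348 - -10417}{-12611} = 1 \frac{1}{-108} + \frac{22348 - -10417}{-12611} = 1 \left(- \frac{1}{108}\right) + \left(22348 + 10417\right) \left(- \frac{1}{12611}\right) = - \frac{1}{108} + 32765 \left(- \frac{1}{12611}\right) = - \frac{1}{108} - \frac{32765}{12611} = - \frac{3551231}{1361988}$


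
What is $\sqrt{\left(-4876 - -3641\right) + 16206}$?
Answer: $\sqrt{14971} \approx 122.36$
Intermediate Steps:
$\sqrt{\left(-4876 - -3641\right) + 16206} = \sqrt{\left(-4876 + 3641\right) + 16206} = \sqrt{-1235 + 16206} = \sqrt{14971}$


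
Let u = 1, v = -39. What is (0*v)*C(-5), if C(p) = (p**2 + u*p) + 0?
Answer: 0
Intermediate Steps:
C(p) = p + p**2 (C(p) = (p**2 + 1*p) + 0 = (p**2 + p) + 0 = (p + p**2) + 0 = p + p**2)
(0*v)*C(-5) = (0*(-39))*(-5*(1 - 5)) = 0*(-5*(-4)) = 0*20 = 0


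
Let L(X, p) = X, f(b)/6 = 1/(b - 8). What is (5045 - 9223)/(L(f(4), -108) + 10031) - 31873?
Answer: -639348863/20059 ≈ -31873.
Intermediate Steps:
f(b) = 6/(-8 + b) (f(b) = 6/(b - 8) = 6/(-8 + b))
(5045 - 9223)/(L(f(4), -108) + 10031) - 31873 = (5045 - 9223)/(6/(-8 + 4) + 10031) - 31873 = -4178/(6/(-4) + 10031) - 31873 = -4178/(6*(-¼) + 10031) - 31873 = -4178/(-3/2 + 10031) - 31873 = -4178/20059/2 - 31873 = -4178*2/20059 - 31873 = -8356/20059 - 31873 = -639348863/20059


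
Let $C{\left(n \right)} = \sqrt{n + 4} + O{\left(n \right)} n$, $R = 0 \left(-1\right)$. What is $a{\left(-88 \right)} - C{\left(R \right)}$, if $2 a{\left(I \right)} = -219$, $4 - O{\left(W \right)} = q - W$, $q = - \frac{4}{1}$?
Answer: $- \frac{223}{2} \approx -111.5$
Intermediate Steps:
$q = -4$ ($q = \left(-4\right) 1 = -4$)
$R = 0$
$O{\left(W \right)} = 8 + W$ ($O{\left(W \right)} = 4 - \left(-4 - W\right) = 4 + \left(4 + W\right) = 8 + W$)
$a{\left(I \right)} = - \frac{219}{2}$ ($a{\left(I \right)} = \frac{1}{2} \left(-219\right) = - \frac{219}{2}$)
$C{\left(n \right)} = \sqrt{4 + n} + n \left(8 + n\right)$ ($C{\left(n \right)} = \sqrt{n + 4} + \left(8 + n\right) n = \sqrt{4 + n} + n \left(8 + n\right)$)
$a{\left(-88 \right)} - C{\left(R \right)} = - \frac{219}{2} - \left(\sqrt{4 + 0} + 0 \left(8 + 0\right)\right) = - \frac{219}{2} - \left(\sqrt{4} + 0 \cdot 8\right) = - \frac{219}{2} - \left(2 + 0\right) = - \frac{219}{2} - 2 = - \frac{223}{2}$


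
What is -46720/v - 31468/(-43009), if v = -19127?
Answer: 2611268916/822633143 ≈ 3.1743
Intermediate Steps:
-46720/v - 31468/(-43009) = -46720/(-19127) - 31468/(-43009) = -46720*(-1/19127) - 31468*(-1/43009) = 46720/19127 + 31468/43009 = 2611268916/822633143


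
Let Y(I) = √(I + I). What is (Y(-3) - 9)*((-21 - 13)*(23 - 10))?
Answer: 3978 - 442*I*√6 ≈ 3978.0 - 1082.7*I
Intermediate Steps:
Y(I) = √2*√I (Y(I) = √(2*I) = √2*√I)
(Y(-3) - 9)*((-21 - 13)*(23 - 10)) = (√2*√(-3) - 9)*((-21 - 13)*(23 - 10)) = (√2*(I*√3) - 9)*(-34*13) = (I*√6 - 9)*(-442) = (-9 + I*√6)*(-442) = 3978 - 442*I*√6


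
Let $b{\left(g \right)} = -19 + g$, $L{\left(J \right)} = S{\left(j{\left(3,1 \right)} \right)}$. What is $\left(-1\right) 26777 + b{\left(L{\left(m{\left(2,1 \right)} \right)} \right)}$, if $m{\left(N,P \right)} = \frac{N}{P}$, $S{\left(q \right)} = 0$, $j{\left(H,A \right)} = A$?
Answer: $-26796$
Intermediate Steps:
$L{\left(J \right)} = 0$
$\left(-1\right) 26777 + b{\left(L{\left(m{\left(2,1 \right)} \right)} \right)} = \left(-1\right) 26777 + \left(-19 + 0\right) = -26777 - 19 = -26796$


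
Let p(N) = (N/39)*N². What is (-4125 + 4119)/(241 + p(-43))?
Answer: 117/35054 ≈ 0.0033377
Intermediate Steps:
p(N) = N³/39 (p(N) = (N*(1/39))*N² = (N/39)*N² = N³/39)
(-4125 + 4119)/(241 + p(-43)) = (-4125 + 4119)/(241 + (1/39)*(-43)³) = -6/(241 + (1/39)*(-79507)) = -6/(241 - 79507/39) = -6/(-70108/39) = -6*(-39/70108) = 117/35054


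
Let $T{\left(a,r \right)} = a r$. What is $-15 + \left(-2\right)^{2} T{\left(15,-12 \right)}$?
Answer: $-735$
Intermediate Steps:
$-15 + \left(-2\right)^{2} T{\left(15,-12 \right)} = -15 + \left(-2\right)^{2} \cdot 15 \left(-12\right) = -15 + 4 \left(-180\right) = -15 - 720 = -735$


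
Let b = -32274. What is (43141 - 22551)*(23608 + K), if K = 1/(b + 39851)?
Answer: 3683094252030/7577 ≈ 4.8609e+8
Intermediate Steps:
K = 1/7577 (K = 1/(-32274 + 39851) = 1/7577 ≈ 0.00013198)
(43141 - 22551)*(23608 + K) = (43141 - 22551)*(23608 + 1/7577) = 20590*(178877817/7577) = 3683094252030/7577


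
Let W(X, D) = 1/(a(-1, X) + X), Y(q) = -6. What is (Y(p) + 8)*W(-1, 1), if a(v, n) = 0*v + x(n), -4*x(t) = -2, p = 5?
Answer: -4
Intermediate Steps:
x(t) = ½ (x(t) = -¼*(-2) = ½)
a(v, n) = ½ (a(v, n) = 0*v + ½ = 0 + ½ = ½)
W(X, D) = 1/(½ + X)
(Y(p) + 8)*W(-1, 1) = (-6 + 8)*(2/(1 + 2*(-1))) = 2*(2/(1 - 2)) = 2*(2/(-1)) = 2*(2*(-1)) = 2*(-2) = -4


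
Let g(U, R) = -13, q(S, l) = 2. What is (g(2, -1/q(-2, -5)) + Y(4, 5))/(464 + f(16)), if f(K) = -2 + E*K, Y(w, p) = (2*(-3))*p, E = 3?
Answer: -43/510 ≈ -0.084314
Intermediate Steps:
Y(w, p) = -6*p
f(K) = -2 + 3*K
(g(2, -1/q(-2, -5)) + Y(4, 5))/(464 + f(16)) = (-13 - 6*5)/(464 + (-2 + 3*16)) = (-13 - 30)/(464 + (-2 + 48)) = -43/(464 + 46) = -43/510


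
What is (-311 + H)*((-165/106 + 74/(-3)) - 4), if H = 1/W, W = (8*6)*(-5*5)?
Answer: 3586834811/381600 ≈ 9399.5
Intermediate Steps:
W = -1200 (W = 48*(-25) = -1200)
H = -1/1200 (H = 1/(-1200) = -1/1200 ≈ -0.00083333)
(-311 + H)*((-165/106 + 74/(-3)) - 4) = (-311 - 1/1200)*((-165/106 + 74/(-3)) - 4) = -373201*((-165*1/106 + 74*(-⅓)) - 4)/1200 = -373201*((-165/106 - 74/3) - 4)/1200 = -373201*(-8339/318 - 4)/1200 = -373201/1200*(-9611/318) = 3586834811/381600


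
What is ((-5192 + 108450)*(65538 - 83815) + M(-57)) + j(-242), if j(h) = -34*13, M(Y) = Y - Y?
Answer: -1887246908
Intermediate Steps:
M(Y) = 0
j(h) = -442
((-5192 + 108450)*(65538 - 83815) + M(-57)) + j(-242) = ((-5192 + 108450)*(65538 - 83815) + 0) - 442 = (103258*(-18277) + 0) - 442 = (-1887246466 + 0) - 442 = -1887246466 - 442 = -1887246908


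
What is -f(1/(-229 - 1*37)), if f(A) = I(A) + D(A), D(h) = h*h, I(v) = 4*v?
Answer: 1063/70756 ≈ 0.015023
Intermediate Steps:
D(h) = h²
f(A) = A² + 4*A (f(A) = 4*A + A² = A² + 4*A)
-f(1/(-229 - 1*37)) = -(4 + 1/(-229 - 1*37))/(-229 - 1*37) = -(4 + 1/(-229 - 37))/(-229 - 37) = -(4 + 1/(-266))/(-266) = -(-1)*(4 - 1/266)/266 = -(-1)*1063/(266*266) = -1*(-1063/70756) = 1063/70756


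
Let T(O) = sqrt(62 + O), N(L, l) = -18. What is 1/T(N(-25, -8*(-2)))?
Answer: sqrt(11)/22 ≈ 0.15076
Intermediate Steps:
1/T(N(-25, -8*(-2))) = 1/(sqrt(62 - 18)) = 1/(sqrt(44)) = 1/(2*sqrt(11)) = sqrt(11)/22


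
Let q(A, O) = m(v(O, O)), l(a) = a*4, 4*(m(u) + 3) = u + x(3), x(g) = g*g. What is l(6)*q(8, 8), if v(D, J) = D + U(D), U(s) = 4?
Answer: 54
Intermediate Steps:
x(g) = g²
v(D, J) = 4 + D (v(D, J) = D + 4 = 4 + D)
m(u) = -¾ + u/4 (m(u) = -3 + (u + 3²)/4 = -3 + (u + 9)/4 = -3 + (9 + u)/4 = -3 + (9/4 + u/4) = -¾ + u/4)
l(a) = 4*a
q(A, O) = ¼ + O/4 (q(A, O) = -¾ + (4 + O)/4 = -¾ + (1 + O/4) = ¼ + O/4)
l(6)*q(8, 8) = (4*6)*(¼ + (¼)*8) = 24*(¼ + 2) = 24*(9/4) = 54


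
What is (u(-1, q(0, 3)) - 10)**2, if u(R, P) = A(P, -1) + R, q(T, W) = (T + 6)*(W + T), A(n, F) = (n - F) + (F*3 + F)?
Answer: 16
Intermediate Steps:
A(n, F) = n + 3*F (A(n, F) = (n - F) + (3*F + F) = (n - F) + 4*F = n + 3*F)
q(T, W) = (6 + T)*(T + W)
u(R, P) = -3 + P + R (u(R, P) = (P + 3*(-1)) + R = (P - 3) + R = (-3 + P) + R = -3 + P + R)
(u(-1, q(0, 3)) - 10)**2 = ((-3 + (0**2 + 6*0 + 6*3 + 0*3) - 1) - 10)**2 = ((-3 + (0 + 0 + 18 + 0) - 1) - 10)**2 = ((-3 + 18 - 1) - 10)**2 = (14 - 10)**2 = 4**2 = 16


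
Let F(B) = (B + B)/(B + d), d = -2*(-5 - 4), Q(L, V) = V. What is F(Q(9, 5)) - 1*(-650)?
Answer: 14960/23 ≈ 650.43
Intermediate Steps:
d = 18 (d = -2*(-9) = 18)
F(B) = 2*B/(18 + B) (F(B) = (B + B)/(B + 18) = (2*B)/(18 + B) = 2*B/(18 + B))
F(Q(9, 5)) - 1*(-650) = 2*5/(18 + 5) - 1*(-650) = 2*5/23 + 650 = 2*5*(1/23) + 650 = 10/23 + 650 = 14960/23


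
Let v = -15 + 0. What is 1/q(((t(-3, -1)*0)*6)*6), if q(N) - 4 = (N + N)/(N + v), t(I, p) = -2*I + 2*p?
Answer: ¼ ≈ 0.25000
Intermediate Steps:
v = -15
q(N) = 4 + 2*N/(-15 + N) (q(N) = 4 + (N + N)/(N - 15) = 4 + (2*N)/(-15 + N) = 4 + 2*N/(-15 + N))
1/q(((t(-3, -1)*0)*6)*6) = 1/(6*(-10 + (((-2*(-3) + 2*(-1))*0)*6)*6)/(-15 + (((-2*(-3) + 2*(-1))*0)*6)*6)) = 1/(6*(-10 + (((6 - 2)*0)*6)*6)/(-15 + (((6 - 2)*0)*6)*6)) = 1/(6*(-10 + ((4*0)*6)*6)/(-15 + ((4*0)*6)*6)) = 1/(6*(-10 + (0*6)*6)/(-15 + (0*6)*6)) = 1/(6*(-10 + 0*6)/(-15 + 0*6)) = 1/(6*(-10 + 0)/(-15 + 0)) = 1/(6*(-10)/(-15)) = 1/(6*(-1/15)*(-10)) = 1/4 = ¼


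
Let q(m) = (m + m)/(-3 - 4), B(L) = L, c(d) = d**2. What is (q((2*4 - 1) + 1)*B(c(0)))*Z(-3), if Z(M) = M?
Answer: 0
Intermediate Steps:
q(m) = -2*m/7 (q(m) = (2*m)/(-7) = (2*m)*(-1/7) = -2*m/7)
(q((2*4 - 1) + 1)*B(c(0)))*Z(-3) = (-2*((2*4 - 1) + 1)/7*0**2)*(-3) = (-2*((8 - 1) + 1)/7*0)*(-3) = (-2*(7 + 1)/7*0)*(-3) = (-2/7*8*0)*(-3) = -16/7*0*(-3) = 0*(-3) = 0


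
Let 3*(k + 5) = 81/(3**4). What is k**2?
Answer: 196/9 ≈ 21.778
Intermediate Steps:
k = -14/3 (k = -5 + (81/(3**4))/3 = -5 + (81/81)/3 = -5 + (81*(1/81))/3 = -5 + (1/3)*1 = -5 + 1/3 = -14/3 ≈ -4.6667)
k**2 = (-14/3)**2 = 196/9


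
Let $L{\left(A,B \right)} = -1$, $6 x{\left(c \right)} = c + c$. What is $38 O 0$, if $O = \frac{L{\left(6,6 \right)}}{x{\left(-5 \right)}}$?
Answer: $0$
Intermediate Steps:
$x{\left(c \right)} = \frac{c}{3}$ ($x{\left(c \right)} = \frac{c + c}{6} = \frac{2 c}{6} = \frac{c}{3}$)
$O = \frac{3}{5}$ ($O = - \frac{1}{\frac{1}{3} \left(-5\right)} = - \frac{1}{- \frac{5}{3}} = \left(-1\right) \left(- \frac{3}{5}\right) = \frac{3}{5} \approx 0.6$)
$38 O 0 = 38 \cdot \frac{3}{5} \cdot 0 = \frac{114}{5} \cdot 0 = 0$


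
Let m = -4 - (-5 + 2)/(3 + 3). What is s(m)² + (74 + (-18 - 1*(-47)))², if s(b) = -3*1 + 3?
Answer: 10609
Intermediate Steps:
m = -7/2 (m = -4 - (-3)/6 = -4 - 1*(-½) = -4 + ½ = -7/2 ≈ -3.5000)
s(b) = 0 (s(b) = -3 + 3 = 0)
s(m)² + (74 + (-18 - 1*(-47)))² = 0² + (74 + (-18 - 1*(-47)))² = 0 + (74 + (-18 + 47))² = 0 + (74 + 29)² = 0 + 103² = 0 + 10609 = 10609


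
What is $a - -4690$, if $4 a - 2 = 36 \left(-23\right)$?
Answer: $\frac{8967}{2} \approx 4483.5$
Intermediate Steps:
$a = - \frac{413}{2}$ ($a = \frac{1}{2} + \frac{36 \left(-23\right)}{4} = \frac{1}{2} + \frac{1}{4} \left(-828\right) = \frac{1}{2} - 207 = - \frac{413}{2} \approx -206.5$)
$a - -4690 = - \frac{413}{2} - -4690 = - \frac{413}{2} + 4690 = \frac{8967}{2}$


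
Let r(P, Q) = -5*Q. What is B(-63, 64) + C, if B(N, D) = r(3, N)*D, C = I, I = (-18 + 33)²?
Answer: 20385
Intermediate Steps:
I = 225 (I = 15² = 225)
C = 225
B(N, D) = -5*D*N (B(N, D) = (-5*N)*D = -5*D*N)
B(-63, 64) + C = -5*64*(-63) + 225 = 20160 + 225 = 20385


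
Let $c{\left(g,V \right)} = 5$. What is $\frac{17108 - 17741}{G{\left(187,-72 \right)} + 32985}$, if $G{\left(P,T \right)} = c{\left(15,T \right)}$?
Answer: $- \frac{633}{32990} \approx -0.019188$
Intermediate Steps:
$G{\left(P,T \right)} = 5$
$\frac{17108 - 17741}{G{\left(187,-72 \right)} + 32985} = \frac{17108 - 17741}{5 + 32985} = - \frac{633}{32990}$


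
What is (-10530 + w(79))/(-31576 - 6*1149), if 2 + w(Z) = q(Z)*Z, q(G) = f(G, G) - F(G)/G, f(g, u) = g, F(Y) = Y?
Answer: 437/3847 ≈ 0.11360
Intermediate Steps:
q(G) = -1 + G (q(G) = G - G/G = G - 1*1 = G - 1 = -1 + G)
w(Z) = -2 + Z*(-1 + Z) (w(Z) = -2 + (-1 + Z)*Z = -2 + Z*(-1 + Z))
(-10530 + w(79))/(-31576 - 6*1149) = (-10530 + (-2 + 79*(-1 + 79)))/(-31576 - 6*1149) = (-10530 + (-2 + 79*78))/(-31576 - 6894) = (-10530 + (-2 + 6162))/(-38470) = (-10530 + 6160)*(-1/38470) = -4370*(-1/38470) = 437/3847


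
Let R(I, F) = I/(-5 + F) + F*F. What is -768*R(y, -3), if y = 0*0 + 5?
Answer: -6432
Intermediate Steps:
y = 5 (y = 0 + 5 = 5)
R(I, F) = F**2 + I/(-5 + F) (R(I, F) = I/(-5 + F) + F**2 = F**2 + I/(-5 + F))
-768*R(y, -3) = -768*(5 + (-3)**3 - 5*(-3)**2)/(-5 - 3) = -768*(5 - 27 - 5*9)/(-8) = -(-96)*(5 - 27 - 45) = -(-96)*(-67) = -768*67/8 = -6432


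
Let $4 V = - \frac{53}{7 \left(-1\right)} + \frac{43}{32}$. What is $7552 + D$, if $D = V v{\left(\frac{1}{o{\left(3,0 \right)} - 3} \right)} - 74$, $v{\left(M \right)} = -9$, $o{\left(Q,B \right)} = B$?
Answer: $\frac{6682315}{896} \approx 7457.9$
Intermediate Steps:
$V = \frac{1997}{896}$ ($V = \frac{- \frac{53}{7 \left(-1\right)} + \frac{43}{32}}{4} = \frac{- \frac{53}{-7} + 43 \cdot \frac{1}{32}}{4} = \frac{\left(-53\right) \left(- \frac{1}{7}\right) + \frac{43}{32}}{4} = \frac{\frac{53}{7} + \frac{43}{32}}{4} = \frac{1}{4} \cdot \frac{1997}{224} = \frac{1997}{896} \approx 2.2288$)
$D = - \frac{84277}{896}$ ($D = \frac{1997}{896} \left(-9\right) - 74 = - \frac{17973}{896} - 74 = - \frac{84277}{896} \approx -94.059$)
$7552 + D = 7552 - \frac{84277}{896} = \frac{6682315}{896}$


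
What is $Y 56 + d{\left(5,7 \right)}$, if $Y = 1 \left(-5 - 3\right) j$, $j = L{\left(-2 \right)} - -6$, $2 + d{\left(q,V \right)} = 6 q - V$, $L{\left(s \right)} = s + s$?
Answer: $-875$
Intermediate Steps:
$L{\left(s \right)} = 2 s$
$d{\left(q,V \right)} = -2 - V + 6 q$ ($d{\left(q,V \right)} = -2 - \left(V - 6 q\right) = -2 - V + 6 q$)
$j = 2$ ($j = 2 \left(-2\right) - -6 = -4 + 6 = 2$)
$Y = -16$ ($Y = 1 \left(-5 - 3\right) 2 = 1 \left(-8\right) 2 = \left(-8\right) 2 = -16$)
$Y 56 + d{\left(5,7 \right)} = \left(-16\right) 56 - -21 = -896 - -21 = -896 + 21 = -875$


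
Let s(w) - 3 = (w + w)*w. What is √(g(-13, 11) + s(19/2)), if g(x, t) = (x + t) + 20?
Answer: √806/2 ≈ 14.195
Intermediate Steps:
g(x, t) = 20 + t + x (g(x, t) = (t + x) + 20 = 20 + t + x)
s(w) = 3 + 2*w² (s(w) = 3 + (w + w)*w = 3 + (2*w)*w = 3 + 2*w²)
√(g(-13, 11) + s(19/2)) = √((20 + 11 - 13) + (3 + 2*(19/2)²)) = √(18 + (3 + 2*(19*(½))²)) = √(18 + (3 + 2*(19/2)²)) = √(18 + (3 + 2*(361/4))) = √(18 + (3 + 361/2)) = √(18 + 367/2) = √(403/2) = √806/2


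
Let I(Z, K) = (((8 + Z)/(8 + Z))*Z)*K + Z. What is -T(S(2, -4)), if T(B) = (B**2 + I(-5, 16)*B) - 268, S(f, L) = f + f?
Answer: 592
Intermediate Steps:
S(f, L) = 2*f
I(Z, K) = Z + K*Z (I(Z, K) = (1*Z)*K + Z = Z*K + Z = K*Z + Z = Z + K*Z)
T(B) = -268 + B**2 - 85*B (T(B) = (B**2 + (-5*(1 + 16))*B) - 268 = (B**2 + (-5*17)*B) - 268 = (B**2 - 85*B) - 268 = -268 + B**2 - 85*B)
-T(S(2, -4)) = -(-268 + (2*2)**2 - 170*2) = -(-268 + 4**2 - 85*4) = -(-268 + 16 - 340) = -1*(-592) = 592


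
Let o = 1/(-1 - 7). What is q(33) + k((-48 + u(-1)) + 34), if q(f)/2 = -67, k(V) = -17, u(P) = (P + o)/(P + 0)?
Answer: -151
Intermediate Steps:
o = -⅛ (o = 1/(-8) = -⅛ ≈ -0.12500)
u(P) = (-⅛ + P)/P (u(P) = (P - ⅛)/(P + 0) = (-⅛ + P)/P)
q(f) = -134 (q(f) = 2*(-67) = -134)
q(33) + k((-48 + u(-1)) + 34) = -134 - 17 = -151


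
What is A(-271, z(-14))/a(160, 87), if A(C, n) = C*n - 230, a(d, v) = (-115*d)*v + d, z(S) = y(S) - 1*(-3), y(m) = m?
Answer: -2751/1600640 ≈ -0.0017187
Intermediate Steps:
z(S) = 3 + S (z(S) = S - 1*(-3) = S + 3 = 3 + S)
a(d, v) = d - 115*d*v (a(d, v) = -115*d*v + d = d - 115*d*v)
A(C, n) = -230 + C*n
A(-271, z(-14))/a(160, 87) = (-230 - 271*(3 - 14))/((160*(1 - 115*87))) = (-230 - 271*(-11))/((160*(1 - 10005))) = (-230 + 2981)/((160*(-10004))) = 2751/(-1600640) = 2751*(-1/1600640) = -2751/1600640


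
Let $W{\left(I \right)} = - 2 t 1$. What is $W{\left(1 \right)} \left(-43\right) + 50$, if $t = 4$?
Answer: $394$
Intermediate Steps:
$W{\left(I \right)} = -8$ ($W{\left(I \right)} = \left(-2\right) 4 \cdot 1 = \left(-8\right) 1 = -8$)
$W{\left(1 \right)} \left(-43\right) + 50 = \left(-8\right) \left(-43\right) + 50 = 344 + 50 = 394$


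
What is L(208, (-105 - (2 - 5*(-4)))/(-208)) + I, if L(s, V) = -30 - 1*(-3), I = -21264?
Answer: -21291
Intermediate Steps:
L(s, V) = -27 (L(s, V) = -30 + 3 = -27)
L(208, (-105 - (2 - 5*(-4)))/(-208)) + I = -27 - 21264 = -21291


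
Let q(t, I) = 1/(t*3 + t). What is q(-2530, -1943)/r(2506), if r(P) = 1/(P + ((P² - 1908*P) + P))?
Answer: -37590/253 ≈ -148.58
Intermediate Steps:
r(P) = 1/(P² - 1906*P) (r(P) = 1/(P + (P² - 1907*P)) = 1/(P² - 1906*P))
q(t, I) = 1/(4*t) (q(t, I) = 1/(3*t + t) = 1/(4*t))
q(-2530, -1943)/r(2506) = ((¼)/(-2530))/((1/(2506*(-1906 + 2506)))) = ((¼)*(-1/2530))/(((1/2506)/600)) = -1/(10120*((1/2506)*(1/600))) = -1/(10120*1/1503600) = -1/10120*1503600 = -37590/253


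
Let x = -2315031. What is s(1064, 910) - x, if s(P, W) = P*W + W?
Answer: 3284181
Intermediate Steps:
s(P, W) = W + P*W
s(1064, 910) - x = 910*(1 + 1064) - 1*(-2315031) = 910*1065 + 2315031 = 969150 + 2315031 = 3284181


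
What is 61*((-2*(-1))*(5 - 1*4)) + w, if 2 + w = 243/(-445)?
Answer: 53157/445 ≈ 119.45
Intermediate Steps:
w = -1133/445 (w = -2 + 243/(-445) = -2 + 243*(-1/445) = -2 - 243/445 = -1133/445 ≈ -2.5461)
61*((-2*(-1))*(5 - 1*4)) + w = 61*((-2*(-1))*(5 - 1*4)) - 1133/445 = 61*(2*(5 - 4)) - 1133/445 = 61*(2*1) - 1133/445 = 61*2 - 1133/445 = 122 - 1133/445 = 53157/445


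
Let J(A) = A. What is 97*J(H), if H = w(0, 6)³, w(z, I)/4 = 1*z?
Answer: 0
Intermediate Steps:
w(z, I) = 4*z (w(z, I) = 4*(1*z) = 4*z)
H = 0 (H = (4*0)³ = 0³ = 0)
97*J(H) = 97*0 = 0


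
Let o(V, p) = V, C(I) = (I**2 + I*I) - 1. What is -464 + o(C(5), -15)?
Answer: -415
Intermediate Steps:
C(I) = -1 + 2*I**2 (C(I) = (I**2 + I**2) - 1 = 2*I**2 - 1 = -1 + 2*I**2)
-464 + o(C(5), -15) = -464 + (-1 + 2*5**2) = -464 + (-1 + 2*25) = -464 + (-1 + 50) = -464 + 49 = -415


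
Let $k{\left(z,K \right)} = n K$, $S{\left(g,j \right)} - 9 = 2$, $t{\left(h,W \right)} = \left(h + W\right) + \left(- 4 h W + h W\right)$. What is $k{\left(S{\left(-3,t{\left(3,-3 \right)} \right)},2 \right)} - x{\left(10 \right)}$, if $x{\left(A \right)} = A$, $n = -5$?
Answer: $-20$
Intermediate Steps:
$t{\left(h,W \right)} = W + h - 3 W h$ ($t{\left(h,W \right)} = \left(W + h\right) + \left(- 4 W h + W h\right) = \left(W + h\right) - 3 W h = W + h - 3 W h$)
$S{\left(g,j \right)} = 11$ ($S{\left(g,j \right)} = 9 + 2 = 11$)
$k{\left(z,K \right)} = - 5 K$
$k{\left(S{\left(-3,t{\left(3,-3 \right)} \right)},2 \right)} - x{\left(10 \right)} = \left(-5\right) 2 - 10 = -10 - 10 = -20$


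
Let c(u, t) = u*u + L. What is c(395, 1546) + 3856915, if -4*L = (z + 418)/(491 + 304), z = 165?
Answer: 240776389/60 ≈ 4.0129e+6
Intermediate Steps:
L = -11/60 (L = -(165 + 418)/(4*(491 + 304)) = -583/(4*795) = -¼*11/15 = -11/60 ≈ -0.18333)
c(u, t) = -11/60 + u² (c(u, t) = u*u - 11/60 = u² - 11/60 = -11/60 + u²)
c(395, 1546) + 3856915 = (-11/60 + 395²) + 3856915 = (-11/60 + 156025) + 3856915 = 9361489/60 + 3856915 = 240776389/60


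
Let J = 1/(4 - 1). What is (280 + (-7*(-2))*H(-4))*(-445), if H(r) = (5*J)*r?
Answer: -249200/3 ≈ -83067.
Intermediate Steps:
J = ⅓ (J = 1/3 = ⅓ ≈ 0.33333)
H(r) = 5*r/3 (H(r) = (5*(⅓))*r = 5*r/3)
(280 + (-7*(-2))*H(-4))*(-445) = (280 + (-7*(-2))*((5/3)*(-4)))*(-445) = (280 + 14*(-20/3))*(-445) = (280 - 280/3)*(-445) = (560/3)*(-445) = -249200/3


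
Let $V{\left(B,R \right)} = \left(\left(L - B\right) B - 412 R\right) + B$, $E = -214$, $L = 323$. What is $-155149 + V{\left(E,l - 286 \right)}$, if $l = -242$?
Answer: $-52745$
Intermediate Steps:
$V{\left(B,R \right)} = B - 412 R + B \left(323 - B\right)$ ($V{\left(B,R \right)} = \left(\left(323 - B\right) B - 412 R\right) + B = \left(B \left(323 - B\right) - 412 R\right) + B = \left(- 412 R + B \left(323 - B\right)\right) + B = B - 412 R + B \left(323 - B\right)$)
$-155149 + V{\left(E,l - 286 \right)} = -155149 - \left(115132 + 412 \left(-242 - 286\right)\right) = -155149 - -102404 = -155149 + 102404 = -52745$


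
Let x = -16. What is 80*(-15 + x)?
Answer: -2480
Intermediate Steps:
80*(-15 + x) = 80*(-15 - 16) = 80*(-31) = -2480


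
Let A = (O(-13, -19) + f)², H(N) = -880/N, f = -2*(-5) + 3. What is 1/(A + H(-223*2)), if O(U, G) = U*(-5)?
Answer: 223/1357172 ≈ 0.00016431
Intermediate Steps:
O(U, G) = -5*U
f = 13 (f = 10 + 3 = 13)
A = 6084 (A = (-5*(-13) + 13)² = (65 + 13)² = 78² = 6084)
1/(A + H(-223*2)) = 1/(6084 - 880/((-223*2))) = 1/(6084 - 880/(-446)) = 1/(6084 - 880*(-1/446)) = 1/(6084 + 440/223) = 1/(1357172/223) = 223/1357172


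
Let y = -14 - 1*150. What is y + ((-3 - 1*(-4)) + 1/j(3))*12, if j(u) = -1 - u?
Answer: -155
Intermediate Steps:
y = -164 (y = -14 - 150 = -164)
y + ((-3 - 1*(-4)) + 1/j(3))*12 = -164 + ((-3 - 1*(-4)) + 1/(-1 - 1*3))*12 = -164 + ((-3 + 4) + 1/(-1 - 3))*12 = -164 + (1 + 1/(-4))*12 = -164 + (1 + 1*(-1/4))*12 = -164 + (1 - 1/4)*12 = -164 + (3/4)*12 = -164 + 9 = -155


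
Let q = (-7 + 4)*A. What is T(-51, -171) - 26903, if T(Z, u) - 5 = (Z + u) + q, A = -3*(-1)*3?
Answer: -27147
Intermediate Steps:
A = 9 (A = 3*3 = 9)
q = -27 (q = (-7 + 4)*9 = -3*9 = -27)
T(Z, u) = -22 + Z + u (T(Z, u) = 5 + ((Z + u) - 27) = 5 + (-27 + Z + u) = -22 + Z + u)
T(-51, -171) - 26903 = (-22 - 51 - 171) - 26903 = -244 - 26903 = -27147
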